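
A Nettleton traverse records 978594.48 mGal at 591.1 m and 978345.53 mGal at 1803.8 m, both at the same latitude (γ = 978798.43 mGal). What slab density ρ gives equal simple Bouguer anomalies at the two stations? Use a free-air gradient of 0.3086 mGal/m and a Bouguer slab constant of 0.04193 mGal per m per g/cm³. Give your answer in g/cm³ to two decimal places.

2.46

Δg_obs = 978345.53 − 978594.48 = -248.95 mGal over Δh = 1803.8 − 591.1 = 1212.7 m
Equal Bouguer anomalies ⇒ Δg_obs + (0.3086 − 0.04193ρ)·Δh = 0
0.3086 − 0.04193ρ = −Δg_obs/Δh = 0.20529
ρ = (0.3086 − 0.20529) / 0.04193 = 2.46 g/cm³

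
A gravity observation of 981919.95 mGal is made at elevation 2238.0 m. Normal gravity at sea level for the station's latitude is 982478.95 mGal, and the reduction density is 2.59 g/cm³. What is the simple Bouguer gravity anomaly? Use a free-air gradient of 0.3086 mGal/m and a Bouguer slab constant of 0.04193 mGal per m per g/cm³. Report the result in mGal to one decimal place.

Free-air correction = 0.3086 × 2238.0 = 690.65 mGal
Free-air anomaly = 981919.95 − 982478.95 + (690.65) = 131.65 mGal
Bouguer slab correction = 0.04193 × 2.59 × 2238.0 = 243.04 mGal
Simple Bouguer anomaly = 131.65 − (243.04) = -111.39 mGal

-111.4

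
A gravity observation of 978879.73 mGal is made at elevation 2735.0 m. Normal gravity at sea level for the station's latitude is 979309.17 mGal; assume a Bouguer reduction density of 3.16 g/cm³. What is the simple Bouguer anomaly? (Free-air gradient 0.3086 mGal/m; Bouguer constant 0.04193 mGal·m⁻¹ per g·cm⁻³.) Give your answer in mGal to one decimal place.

52.2

Free-air correction = 0.3086 × 2735.0 = 844.02 mGal
Free-air anomaly = 978879.73 − 979309.17 + (844.02) = 414.58 mGal
Bouguer slab correction = 0.04193 × 3.16 × 2735.0 = 362.38 mGal
Simple Bouguer anomaly = 414.58 − (362.38) = 52.20 mGal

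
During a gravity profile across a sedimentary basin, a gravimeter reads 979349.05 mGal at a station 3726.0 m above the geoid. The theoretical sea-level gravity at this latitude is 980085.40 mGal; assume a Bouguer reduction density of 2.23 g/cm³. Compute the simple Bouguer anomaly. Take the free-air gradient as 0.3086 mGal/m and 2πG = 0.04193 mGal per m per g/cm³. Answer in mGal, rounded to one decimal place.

Free-air correction = 0.3086 × 3726.0 = 1149.84 mGal
Free-air anomaly = 979349.05 − 980085.40 + (1149.84) = 413.49 mGal
Bouguer slab correction = 0.04193 × 2.23 × 3726.0 = 348.40 mGal
Simple Bouguer anomaly = 413.49 − (348.40) = 65.09 mGal

65.1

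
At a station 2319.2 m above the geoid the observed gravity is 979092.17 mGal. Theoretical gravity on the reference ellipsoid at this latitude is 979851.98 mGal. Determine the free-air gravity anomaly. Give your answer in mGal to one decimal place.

-44.1

Free-air correction = 0.3086 × 2319.2 = 715.71 mGal
Free-air anomaly = 979092.17 − 979851.98 + (715.71) = -44.10 mGal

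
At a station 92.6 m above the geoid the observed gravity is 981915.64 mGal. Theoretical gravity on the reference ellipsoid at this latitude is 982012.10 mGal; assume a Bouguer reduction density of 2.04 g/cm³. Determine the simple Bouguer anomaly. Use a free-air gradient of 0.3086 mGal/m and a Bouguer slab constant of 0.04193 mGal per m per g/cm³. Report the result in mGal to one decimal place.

Free-air correction = 0.3086 × 92.6 = 28.58 mGal
Free-air anomaly = 981915.64 − 982012.10 + (28.58) = -67.88 mGal
Bouguer slab correction = 0.04193 × 2.04 × 92.6 = 7.92 mGal
Simple Bouguer anomaly = -67.88 − (7.92) = -75.80 mGal

-75.8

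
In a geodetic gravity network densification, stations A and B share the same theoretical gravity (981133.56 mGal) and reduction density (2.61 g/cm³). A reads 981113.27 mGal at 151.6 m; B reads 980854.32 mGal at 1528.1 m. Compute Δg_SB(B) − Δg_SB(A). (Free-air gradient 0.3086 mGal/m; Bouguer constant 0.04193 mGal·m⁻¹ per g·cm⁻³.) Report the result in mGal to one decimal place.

15.2

Δg_SB(A) = 981113.27 − 981133.56 + 0.3086×151.6 − 0.04193×2.61×151.6 = 9.90 mGal
Δg_SB(B) = 980854.32 − 981133.56 + 0.3086×1528.1 − 0.04193×2.61×1528.1 = 25.10 mGal
Difference = 25.10 − (9.90) = 15.20 mGal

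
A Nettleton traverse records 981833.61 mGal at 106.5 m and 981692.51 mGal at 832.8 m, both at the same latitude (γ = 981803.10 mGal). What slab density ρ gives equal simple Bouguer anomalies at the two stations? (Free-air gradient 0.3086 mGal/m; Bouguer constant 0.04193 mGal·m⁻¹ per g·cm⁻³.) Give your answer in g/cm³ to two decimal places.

Δg_obs = 981692.51 − 981833.61 = -141.10 mGal over Δh = 832.8 − 106.5 = 726.3 m
Equal Bouguer anomalies ⇒ Δg_obs + (0.3086 − 0.04193ρ)·Δh = 0
0.3086 − 0.04193ρ = −Δg_obs/Δh = 0.19427
ρ = (0.3086 − 0.19427) / 0.04193 = 2.73 g/cm³

2.73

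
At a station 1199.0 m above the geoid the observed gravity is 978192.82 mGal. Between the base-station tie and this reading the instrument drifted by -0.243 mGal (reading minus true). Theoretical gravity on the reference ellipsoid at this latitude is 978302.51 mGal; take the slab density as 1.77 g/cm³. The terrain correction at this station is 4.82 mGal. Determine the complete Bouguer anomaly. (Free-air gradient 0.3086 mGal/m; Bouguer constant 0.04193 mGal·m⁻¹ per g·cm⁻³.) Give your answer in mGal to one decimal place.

Drift-corrected reading = 978192.82 − (-0.243) = 978193.063 mGal
Free-air correction = 0.3086 × 1199.0 = 370.01 mGal
Free-air anomaly = 978193.063 − 978302.51 + (370.01) = 260.563 mGal
Bouguer slab correction = 0.04193 × 1.77 × 1199.0 = 88.99 mGal
Simple Bouguer anomaly = 260.563 − (88.99) = 171.573 mGal
Complete Bouguer anomaly = 171.573 + 4.82 = 176.393 mGal

176.4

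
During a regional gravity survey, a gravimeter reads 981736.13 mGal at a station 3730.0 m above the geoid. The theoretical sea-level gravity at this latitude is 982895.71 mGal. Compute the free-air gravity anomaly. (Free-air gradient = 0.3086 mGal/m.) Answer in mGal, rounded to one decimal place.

-8.5

Free-air correction = 0.3086 × 3730.0 = 1151.08 mGal
Free-air anomaly = 981736.13 − 982895.71 + (1151.08) = -8.50 mGal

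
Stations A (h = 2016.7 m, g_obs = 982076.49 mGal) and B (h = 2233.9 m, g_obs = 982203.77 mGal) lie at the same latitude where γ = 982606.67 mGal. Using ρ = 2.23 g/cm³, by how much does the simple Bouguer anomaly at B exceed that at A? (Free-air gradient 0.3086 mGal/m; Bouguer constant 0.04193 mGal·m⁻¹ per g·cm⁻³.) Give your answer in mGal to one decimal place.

Δg_SB(A) = 982076.49 − 982606.67 + 0.3086×2016.7 − 0.04193×2.23×2016.7 = -96.40 mGal
Δg_SB(B) = 982203.77 − 982606.67 + 0.3086×2233.9 − 0.04193×2.23×2233.9 = 77.60 mGal
Difference = 77.60 − (-96.40) = 174.00 mGal

174.0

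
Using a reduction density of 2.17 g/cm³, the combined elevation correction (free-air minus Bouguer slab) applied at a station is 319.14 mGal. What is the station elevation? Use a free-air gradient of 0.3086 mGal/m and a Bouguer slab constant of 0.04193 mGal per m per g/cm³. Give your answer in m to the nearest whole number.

Combined gradient = 0.3086 − 0.04193 × 2.17 = 0.2176119 mGal/m
h = 319.14 / 0.2176119 = 1466.56 m

1467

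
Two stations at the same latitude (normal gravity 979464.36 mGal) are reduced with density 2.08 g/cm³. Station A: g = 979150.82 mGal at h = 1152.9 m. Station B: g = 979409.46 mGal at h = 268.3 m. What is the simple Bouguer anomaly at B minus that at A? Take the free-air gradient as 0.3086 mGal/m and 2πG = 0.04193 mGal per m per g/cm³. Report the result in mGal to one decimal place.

Δg_SB(A) = 979150.82 − 979464.36 + 0.3086×1152.9 − 0.04193×2.08×1152.9 = -58.30 mGal
Δg_SB(B) = 979409.46 − 979464.36 + 0.3086×268.3 − 0.04193×2.08×268.3 = 4.50 mGal
Difference = 4.50 − (-58.30) = 62.80 mGal

62.8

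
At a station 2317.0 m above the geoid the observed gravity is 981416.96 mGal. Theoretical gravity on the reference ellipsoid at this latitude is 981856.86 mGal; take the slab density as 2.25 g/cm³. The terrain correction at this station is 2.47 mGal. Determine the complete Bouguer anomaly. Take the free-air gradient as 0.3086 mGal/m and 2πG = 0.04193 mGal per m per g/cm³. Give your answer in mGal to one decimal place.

Free-air correction = 0.3086 × 2317.0 = 715.03 mGal
Free-air anomaly = 981416.96 − 981856.86 + (715.03) = 275.13 mGal
Bouguer slab correction = 0.04193 × 2.25 × 2317.0 = 218.59 mGal
Simple Bouguer anomaly = 275.13 − (218.59) = 56.54 mGal
Complete Bouguer anomaly = 56.54 + 2.47 = 59.01 mGal

59.0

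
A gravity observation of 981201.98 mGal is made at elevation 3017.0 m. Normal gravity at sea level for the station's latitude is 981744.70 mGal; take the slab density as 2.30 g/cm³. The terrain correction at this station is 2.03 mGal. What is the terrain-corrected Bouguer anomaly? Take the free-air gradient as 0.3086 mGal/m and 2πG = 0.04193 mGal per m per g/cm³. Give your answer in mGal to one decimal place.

Free-air correction = 0.3086 × 3017.0 = 931.05 mGal
Free-air anomaly = 981201.98 − 981744.70 + (931.05) = 388.33 mGal
Bouguer slab correction = 0.04193 × 2.30 × 3017.0 = 290.96 mGal
Simple Bouguer anomaly = 388.33 − (290.96) = 97.37 mGal
Complete Bouguer anomaly = 97.37 + 2.03 = 99.40 mGal

99.4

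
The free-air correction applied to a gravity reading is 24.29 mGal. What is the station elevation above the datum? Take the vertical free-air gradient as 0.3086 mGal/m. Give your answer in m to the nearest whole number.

79

h = 24.29 / 0.3086 = 78.71 m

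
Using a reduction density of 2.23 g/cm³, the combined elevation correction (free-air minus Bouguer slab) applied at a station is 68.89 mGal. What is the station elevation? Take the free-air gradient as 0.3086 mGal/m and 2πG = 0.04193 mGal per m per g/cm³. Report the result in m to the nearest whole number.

320

Combined gradient = 0.3086 − 0.04193 × 2.23 = 0.2150961 mGal/m
h = 68.89 / 0.2150961 = 320.28 m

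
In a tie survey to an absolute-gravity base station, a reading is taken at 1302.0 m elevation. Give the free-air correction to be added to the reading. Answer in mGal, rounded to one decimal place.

401.8

Free-air correction = 0.3086 × 1302.0 = 401.8 mGal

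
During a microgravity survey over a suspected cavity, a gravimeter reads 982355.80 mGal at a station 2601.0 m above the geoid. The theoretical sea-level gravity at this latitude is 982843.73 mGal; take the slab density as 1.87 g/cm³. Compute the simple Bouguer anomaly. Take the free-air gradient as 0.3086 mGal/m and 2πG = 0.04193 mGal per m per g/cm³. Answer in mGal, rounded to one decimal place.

Free-air correction = 0.3086 × 2601.0 = 802.67 mGal
Free-air anomaly = 982355.80 − 982843.73 + (802.67) = 314.74 mGal
Bouguer slab correction = 0.04193 × 1.87 × 2601.0 = 203.94 mGal
Simple Bouguer anomaly = 314.74 − (203.94) = 110.80 mGal

110.8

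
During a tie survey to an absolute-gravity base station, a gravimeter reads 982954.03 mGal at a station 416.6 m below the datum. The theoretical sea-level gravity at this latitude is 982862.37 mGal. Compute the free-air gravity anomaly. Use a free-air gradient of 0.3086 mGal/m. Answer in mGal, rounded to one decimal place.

Free-air correction = 0.3086 × -416.6 = -128.56 mGal
Free-air anomaly = 982954.03 − 982862.37 + (-128.56) = -36.90 mGal

-36.9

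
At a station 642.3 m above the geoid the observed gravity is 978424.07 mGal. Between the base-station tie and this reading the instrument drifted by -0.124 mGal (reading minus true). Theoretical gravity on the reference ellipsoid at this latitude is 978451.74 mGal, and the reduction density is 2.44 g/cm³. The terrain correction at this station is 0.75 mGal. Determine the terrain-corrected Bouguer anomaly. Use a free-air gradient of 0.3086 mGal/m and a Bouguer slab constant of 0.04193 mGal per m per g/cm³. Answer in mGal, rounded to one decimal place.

105.7

Drift-corrected reading = 978424.07 − (-0.124) = 978424.194 mGal
Free-air correction = 0.3086 × 642.3 = 198.21 mGal
Free-air anomaly = 978424.194 − 978451.74 + (198.21) = 170.664 mGal
Bouguer slab correction = 0.04193 × 2.44 × 642.3 = 65.71 mGal
Simple Bouguer anomaly = 170.664 − (65.71) = 104.954 mGal
Complete Bouguer anomaly = 104.954 + 0.75 = 105.704 mGal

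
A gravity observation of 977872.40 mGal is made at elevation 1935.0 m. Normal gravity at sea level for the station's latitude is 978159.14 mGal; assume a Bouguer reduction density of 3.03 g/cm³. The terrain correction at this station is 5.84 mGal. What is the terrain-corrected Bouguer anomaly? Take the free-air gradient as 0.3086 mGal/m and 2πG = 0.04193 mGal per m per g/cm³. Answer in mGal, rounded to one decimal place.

70.4

Free-air correction = 0.3086 × 1935.0 = 597.14 mGal
Free-air anomaly = 977872.40 − 978159.14 + (597.14) = 310.40 mGal
Bouguer slab correction = 0.04193 × 3.03 × 1935.0 = 245.84 mGal
Simple Bouguer anomaly = 310.40 − (245.84) = 64.56 mGal
Complete Bouguer anomaly = 64.56 + 5.84 = 70.40 mGal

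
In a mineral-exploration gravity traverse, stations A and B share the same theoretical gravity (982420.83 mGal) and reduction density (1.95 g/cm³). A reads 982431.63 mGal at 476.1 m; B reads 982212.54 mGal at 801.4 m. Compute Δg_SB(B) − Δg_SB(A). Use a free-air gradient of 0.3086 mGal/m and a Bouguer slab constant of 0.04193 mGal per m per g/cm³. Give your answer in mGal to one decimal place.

-145.3

Δg_SB(A) = 982431.63 − 982420.83 + 0.3086×476.1 − 0.04193×1.95×476.1 = 118.80 mGal
Δg_SB(B) = 982212.54 − 982420.83 + 0.3086×801.4 − 0.04193×1.95×801.4 = -26.50 mGal
Difference = -26.50 − (118.80) = -145.30 mGal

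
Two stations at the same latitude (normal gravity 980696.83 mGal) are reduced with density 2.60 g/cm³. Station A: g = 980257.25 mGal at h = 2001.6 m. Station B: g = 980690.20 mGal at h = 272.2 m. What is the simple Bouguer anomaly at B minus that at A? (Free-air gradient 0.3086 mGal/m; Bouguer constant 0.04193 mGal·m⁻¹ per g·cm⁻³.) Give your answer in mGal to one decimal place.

87.8

Δg_SB(A) = 980257.25 − 980696.83 + 0.3086×2001.6 − 0.04193×2.60×2001.6 = -40.10 mGal
Δg_SB(B) = 980690.20 − 980696.83 + 0.3086×272.2 − 0.04193×2.60×272.2 = 47.70 mGal
Difference = 47.70 − (-40.10) = 87.80 mGal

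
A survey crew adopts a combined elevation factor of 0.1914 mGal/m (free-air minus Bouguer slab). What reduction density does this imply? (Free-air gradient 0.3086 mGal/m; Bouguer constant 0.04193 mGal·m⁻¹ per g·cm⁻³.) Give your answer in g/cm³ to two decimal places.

2.80

0.1914 = 0.3086 − 0.04193 × ρ
ρ = (0.3086 − 0.1914) / 0.04193 = 2.80 g/cm³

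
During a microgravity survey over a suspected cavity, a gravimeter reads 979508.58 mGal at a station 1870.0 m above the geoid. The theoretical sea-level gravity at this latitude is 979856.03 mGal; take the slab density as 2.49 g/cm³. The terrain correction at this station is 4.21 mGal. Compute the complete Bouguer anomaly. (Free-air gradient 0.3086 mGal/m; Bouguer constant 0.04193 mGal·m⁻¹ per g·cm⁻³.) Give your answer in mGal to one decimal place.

38.6

Free-air correction = 0.3086 × 1870.0 = 577.08 mGal
Free-air anomaly = 979508.58 − 979856.03 + (577.08) = 229.63 mGal
Bouguer slab correction = 0.04193 × 2.49 × 1870.0 = 195.24 mGal
Simple Bouguer anomaly = 229.63 − (195.24) = 34.39 mGal
Complete Bouguer anomaly = 34.39 + 4.21 = 38.60 mGal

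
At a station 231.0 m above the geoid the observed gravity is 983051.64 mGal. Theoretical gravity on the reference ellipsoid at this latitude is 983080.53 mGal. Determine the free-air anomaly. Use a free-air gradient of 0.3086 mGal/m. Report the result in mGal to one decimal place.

42.4

Free-air correction = 0.3086 × 231.0 = 71.29 mGal
Free-air anomaly = 983051.64 − 983080.53 + (71.29) = 42.40 mGal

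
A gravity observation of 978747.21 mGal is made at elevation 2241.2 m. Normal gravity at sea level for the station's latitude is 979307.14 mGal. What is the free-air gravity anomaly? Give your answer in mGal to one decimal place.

131.7

Free-air correction = 0.3086 × 2241.2 = 691.63 mGal
Free-air anomaly = 978747.21 − 979307.14 + (691.63) = 131.70 mGal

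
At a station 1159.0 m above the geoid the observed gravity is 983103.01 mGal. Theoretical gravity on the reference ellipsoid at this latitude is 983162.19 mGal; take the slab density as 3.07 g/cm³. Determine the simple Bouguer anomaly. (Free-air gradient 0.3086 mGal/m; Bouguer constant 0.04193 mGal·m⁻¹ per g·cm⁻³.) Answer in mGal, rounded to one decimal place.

Free-air correction = 0.3086 × 1159.0 = 357.67 mGal
Free-air anomaly = 983103.01 − 983162.19 + (357.67) = 298.49 mGal
Bouguer slab correction = 0.04193 × 3.07 × 1159.0 = 149.19 mGal
Simple Bouguer anomaly = 298.49 − (149.19) = 149.30 mGal

149.3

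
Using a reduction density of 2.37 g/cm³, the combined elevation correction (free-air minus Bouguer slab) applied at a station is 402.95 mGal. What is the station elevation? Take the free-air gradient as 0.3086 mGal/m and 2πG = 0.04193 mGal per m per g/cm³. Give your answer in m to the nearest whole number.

1926

Combined gradient = 0.3086 − 0.04193 × 2.37 = 0.2092259 mGal/m
h = 402.95 / 0.2092259 = 1925.91 m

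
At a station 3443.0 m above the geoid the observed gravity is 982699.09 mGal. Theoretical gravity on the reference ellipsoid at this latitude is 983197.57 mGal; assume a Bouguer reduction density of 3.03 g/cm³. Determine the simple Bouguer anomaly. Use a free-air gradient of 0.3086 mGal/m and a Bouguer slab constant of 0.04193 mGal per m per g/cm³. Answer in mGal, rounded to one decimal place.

126.6

Free-air correction = 0.3086 × 3443.0 = 1062.51 mGal
Free-air anomaly = 982699.09 − 983197.57 + (1062.51) = 564.03 mGal
Bouguer slab correction = 0.04193 × 3.03 × 3443.0 = 437.43 mGal
Simple Bouguer anomaly = 564.03 − (437.43) = 126.60 mGal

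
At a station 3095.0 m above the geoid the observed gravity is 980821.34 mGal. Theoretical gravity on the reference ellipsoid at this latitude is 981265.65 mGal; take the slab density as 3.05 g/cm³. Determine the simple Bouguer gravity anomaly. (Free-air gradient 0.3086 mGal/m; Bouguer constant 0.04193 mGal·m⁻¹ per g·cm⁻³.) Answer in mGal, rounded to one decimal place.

Free-air correction = 0.3086 × 3095.0 = 955.12 mGal
Free-air anomaly = 980821.34 − 981265.65 + (955.12) = 510.81 mGal
Bouguer slab correction = 0.04193 × 3.05 × 3095.0 = 395.81 mGal
Simple Bouguer anomaly = 510.81 − (395.81) = 115.00 mGal

115.0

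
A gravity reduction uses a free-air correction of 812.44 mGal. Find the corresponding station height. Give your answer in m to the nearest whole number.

2633

h = 812.44 / 0.3086 = 2632.66 m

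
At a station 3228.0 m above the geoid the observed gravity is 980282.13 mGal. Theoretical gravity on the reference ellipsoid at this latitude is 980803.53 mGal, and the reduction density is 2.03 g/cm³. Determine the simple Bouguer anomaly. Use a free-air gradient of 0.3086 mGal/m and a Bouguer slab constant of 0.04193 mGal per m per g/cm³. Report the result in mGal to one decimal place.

200.0

Free-air correction = 0.3086 × 3228.0 = 996.16 mGal
Free-air anomaly = 980282.13 − 980803.53 + (996.16) = 474.76 mGal
Bouguer slab correction = 0.04193 × 2.03 × 3228.0 = 274.76 mGal
Simple Bouguer anomaly = 474.76 − (274.76) = 200.00 mGal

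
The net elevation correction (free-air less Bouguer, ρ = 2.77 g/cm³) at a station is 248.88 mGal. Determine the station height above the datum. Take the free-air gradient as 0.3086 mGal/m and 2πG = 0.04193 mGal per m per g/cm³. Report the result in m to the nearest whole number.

Combined gradient = 0.3086 − 0.04193 × 2.77 = 0.1924539 mGal/m
h = 248.88 / 0.1924539 = 1293.19 m

1293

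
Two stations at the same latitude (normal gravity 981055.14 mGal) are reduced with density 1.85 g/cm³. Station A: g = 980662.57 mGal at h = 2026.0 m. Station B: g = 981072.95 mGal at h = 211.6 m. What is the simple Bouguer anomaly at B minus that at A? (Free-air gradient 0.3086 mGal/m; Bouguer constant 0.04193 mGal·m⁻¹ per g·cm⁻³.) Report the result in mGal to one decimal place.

Δg_SB(A) = 980662.57 − 981055.14 + 0.3086×2026.0 − 0.04193×1.85×2026.0 = 75.50 mGal
Δg_SB(B) = 981072.95 − 981055.14 + 0.3086×211.6 − 0.04193×1.85×211.6 = 66.70 mGal
Difference = 66.70 − (75.50) = -8.80 mGal

-8.8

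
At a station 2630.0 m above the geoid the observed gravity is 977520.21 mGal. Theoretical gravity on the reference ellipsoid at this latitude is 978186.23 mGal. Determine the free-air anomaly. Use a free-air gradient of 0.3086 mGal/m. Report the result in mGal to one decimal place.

Free-air correction = 0.3086 × 2630.0 = 811.62 mGal
Free-air anomaly = 977520.21 − 978186.23 + (811.62) = 145.60 mGal

145.6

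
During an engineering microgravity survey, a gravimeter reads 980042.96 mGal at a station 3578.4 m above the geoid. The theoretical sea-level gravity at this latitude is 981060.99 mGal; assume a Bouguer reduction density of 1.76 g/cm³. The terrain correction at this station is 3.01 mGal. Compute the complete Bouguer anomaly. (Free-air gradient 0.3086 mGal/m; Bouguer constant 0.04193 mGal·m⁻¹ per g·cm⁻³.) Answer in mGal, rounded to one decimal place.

Free-air correction = 0.3086 × 3578.4 = 1104.29 mGal
Free-air anomaly = 980042.96 − 981060.99 + (1104.29) = 86.26 mGal
Bouguer slab correction = 0.04193 × 1.76 × 3578.4 = 264.07 mGal
Simple Bouguer anomaly = 86.26 − (264.07) = -177.81 mGal
Complete Bouguer anomaly = -177.81 + 3.01 = -174.80 mGal

-174.8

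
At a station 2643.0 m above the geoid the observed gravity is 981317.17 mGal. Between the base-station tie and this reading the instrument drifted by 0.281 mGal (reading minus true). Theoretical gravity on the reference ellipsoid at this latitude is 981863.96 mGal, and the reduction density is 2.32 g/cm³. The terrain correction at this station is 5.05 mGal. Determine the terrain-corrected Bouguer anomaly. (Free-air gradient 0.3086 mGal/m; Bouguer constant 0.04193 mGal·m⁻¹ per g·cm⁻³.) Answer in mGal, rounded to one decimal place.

16.5

Drift-corrected reading = 981317.17 − (0.281) = 981316.889 mGal
Free-air correction = 0.3086 × 2643.0 = 815.63 mGal
Free-air anomaly = 981316.889 − 981863.96 + (815.63) = 268.559 mGal
Bouguer slab correction = 0.04193 × 2.32 × 2643.0 = 257.10 mGal
Simple Bouguer anomaly = 268.559 − (257.10) = 11.459 mGal
Complete Bouguer anomaly = 11.459 + 5.05 = 16.509 mGal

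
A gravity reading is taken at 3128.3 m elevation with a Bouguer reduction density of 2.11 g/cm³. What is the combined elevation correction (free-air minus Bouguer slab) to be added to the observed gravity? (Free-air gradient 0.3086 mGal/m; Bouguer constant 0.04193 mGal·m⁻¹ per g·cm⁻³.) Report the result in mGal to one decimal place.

Combined gradient = 0.3086 − 0.04193 × 2.11 = 0.2201277 mGal/m
Combined elevation correction = 0.2201277 × 3128.3 = 688.6 mGal

688.6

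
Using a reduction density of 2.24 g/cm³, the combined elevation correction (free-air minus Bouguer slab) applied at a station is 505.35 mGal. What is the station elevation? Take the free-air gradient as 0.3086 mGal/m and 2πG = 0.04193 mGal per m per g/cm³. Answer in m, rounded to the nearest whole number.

Combined gradient = 0.3086 − 0.04193 × 2.24 = 0.2146768 mGal/m
h = 505.35 / 0.2146768 = 2354.00 m

2354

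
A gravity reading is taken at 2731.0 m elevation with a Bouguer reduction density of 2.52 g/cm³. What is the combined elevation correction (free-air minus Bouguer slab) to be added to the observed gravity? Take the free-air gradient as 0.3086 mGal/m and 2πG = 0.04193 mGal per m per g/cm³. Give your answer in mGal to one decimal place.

554.2

Combined gradient = 0.3086 − 0.04193 × 2.52 = 0.2029364 mGal/m
Combined elevation correction = 0.2029364 × 2731.0 = 554.2 mGal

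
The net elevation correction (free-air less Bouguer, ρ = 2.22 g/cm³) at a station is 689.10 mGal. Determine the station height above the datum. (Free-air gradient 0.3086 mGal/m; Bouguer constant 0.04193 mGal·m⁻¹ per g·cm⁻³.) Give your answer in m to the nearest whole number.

3197

Combined gradient = 0.3086 − 0.04193 × 2.22 = 0.2155154 mGal/m
h = 689.10 / 0.2155154 = 3197.45 m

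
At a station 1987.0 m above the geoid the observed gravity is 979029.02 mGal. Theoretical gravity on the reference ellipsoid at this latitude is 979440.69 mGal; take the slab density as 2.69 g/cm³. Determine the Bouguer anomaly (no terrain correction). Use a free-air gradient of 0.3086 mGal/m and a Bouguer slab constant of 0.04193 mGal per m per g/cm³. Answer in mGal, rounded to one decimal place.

-22.6

Free-air correction = 0.3086 × 1987.0 = 613.19 mGal
Free-air anomaly = 979029.02 − 979440.69 + (613.19) = 201.52 mGal
Bouguer slab correction = 0.04193 × 2.69 × 1987.0 = 224.12 mGal
Simple Bouguer anomaly = 201.52 − (224.12) = -22.60 mGal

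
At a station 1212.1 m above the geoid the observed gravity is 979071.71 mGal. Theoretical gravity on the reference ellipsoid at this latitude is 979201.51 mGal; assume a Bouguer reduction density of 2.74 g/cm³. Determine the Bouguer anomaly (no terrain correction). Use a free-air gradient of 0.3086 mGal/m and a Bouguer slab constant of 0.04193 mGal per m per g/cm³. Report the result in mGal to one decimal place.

105.0

Free-air correction = 0.3086 × 1212.1 = 374.05 mGal
Free-air anomaly = 979071.71 − 979201.51 + (374.05) = 244.25 mGal
Bouguer slab correction = 0.04193 × 2.74 × 1212.1 = 139.26 mGal
Simple Bouguer anomaly = 244.25 − (139.26) = 104.99 mGal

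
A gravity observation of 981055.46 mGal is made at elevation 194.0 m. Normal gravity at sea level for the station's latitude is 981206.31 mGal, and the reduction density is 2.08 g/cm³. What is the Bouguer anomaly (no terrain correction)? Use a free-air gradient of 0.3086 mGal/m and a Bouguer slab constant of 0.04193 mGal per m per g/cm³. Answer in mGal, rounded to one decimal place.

-107.9

Free-air correction = 0.3086 × 194.0 = 59.87 mGal
Free-air anomaly = 981055.46 − 981206.31 + (59.87) = -90.98 mGal
Bouguer slab correction = 0.04193 × 2.08 × 194.0 = 16.92 mGal
Simple Bouguer anomaly = -90.98 − (16.92) = -107.90 mGal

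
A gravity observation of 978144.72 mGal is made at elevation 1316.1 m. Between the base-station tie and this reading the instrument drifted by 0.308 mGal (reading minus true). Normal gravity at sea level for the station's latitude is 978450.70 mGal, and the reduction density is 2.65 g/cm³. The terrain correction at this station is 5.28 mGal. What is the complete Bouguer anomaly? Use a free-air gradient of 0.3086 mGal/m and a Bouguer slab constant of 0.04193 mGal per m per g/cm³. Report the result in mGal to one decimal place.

-41.1

Drift-corrected reading = 978144.72 − (0.308) = 978144.412 mGal
Free-air correction = 0.3086 × 1316.1 = 406.15 mGal
Free-air anomaly = 978144.412 − 978450.70 + (406.15) = 99.862 mGal
Bouguer slab correction = 0.04193 × 2.65 × 1316.1 = 146.24 mGal
Simple Bouguer anomaly = 99.862 − (146.24) = -46.378 mGal
Complete Bouguer anomaly = -46.378 + 5.28 = -41.098 mGal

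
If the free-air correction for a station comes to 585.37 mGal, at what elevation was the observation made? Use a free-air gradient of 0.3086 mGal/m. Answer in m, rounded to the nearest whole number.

1897

h = 585.37 / 0.3086 = 1896.86 m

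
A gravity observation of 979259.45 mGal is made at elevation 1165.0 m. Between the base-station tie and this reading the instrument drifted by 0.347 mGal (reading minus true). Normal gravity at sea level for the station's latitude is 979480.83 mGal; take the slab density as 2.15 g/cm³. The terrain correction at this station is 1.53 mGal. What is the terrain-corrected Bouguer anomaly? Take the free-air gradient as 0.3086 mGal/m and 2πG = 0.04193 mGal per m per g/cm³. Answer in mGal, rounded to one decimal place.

34.3

Drift-corrected reading = 979259.45 − (0.347) = 979259.103 mGal
Free-air correction = 0.3086 × 1165.0 = 359.52 mGal
Free-air anomaly = 979259.103 − 979480.83 + (359.52) = 137.793 mGal
Bouguer slab correction = 0.04193 × 2.15 × 1165.0 = 105.02 mGal
Simple Bouguer anomaly = 137.793 − (105.02) = 32.773 mGal
Complete Bouguer anomaly = 32.773 + 1.53 = 34.303 mGal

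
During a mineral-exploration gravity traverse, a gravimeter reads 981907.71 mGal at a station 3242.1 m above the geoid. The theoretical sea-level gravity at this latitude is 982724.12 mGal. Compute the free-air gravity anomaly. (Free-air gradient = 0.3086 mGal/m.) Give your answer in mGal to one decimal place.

184.1

Free-air correction = 0.3086 × 3242.1 = 1000.51 mGal
Free-air anomaly = 981907.71 − 982724.12 + (1000.51) = 184.10 mGal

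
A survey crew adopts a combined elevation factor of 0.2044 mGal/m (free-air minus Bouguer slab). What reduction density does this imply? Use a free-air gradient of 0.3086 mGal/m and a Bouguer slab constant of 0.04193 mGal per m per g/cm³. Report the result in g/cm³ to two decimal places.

2.49

0.2044 = 0.3086 − 0.04193 × ρ
ρ = (0.3086 − 0.2044) / 0.04193 = 2.49 g/cm³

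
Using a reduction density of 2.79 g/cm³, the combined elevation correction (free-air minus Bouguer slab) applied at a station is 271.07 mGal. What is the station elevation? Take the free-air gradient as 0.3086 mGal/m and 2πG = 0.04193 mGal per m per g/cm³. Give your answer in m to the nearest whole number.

Combined gradient = 0.3086 − 0.04193 × 2.79 = 0.1916153 mGal/m
h = 271.07 / 0.1916153 = 1414.66 m

1415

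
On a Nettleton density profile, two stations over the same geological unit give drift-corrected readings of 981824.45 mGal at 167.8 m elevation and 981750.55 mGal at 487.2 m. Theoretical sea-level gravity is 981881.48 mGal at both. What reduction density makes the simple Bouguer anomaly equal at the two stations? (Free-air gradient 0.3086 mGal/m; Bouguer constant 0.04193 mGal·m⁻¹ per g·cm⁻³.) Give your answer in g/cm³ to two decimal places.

1.84

Δg_obs = 981750.55 − 981824.45 = -73.90 mGal over Δh = 487.2 − 167.8 = 319.4 m
Equal Bouguer anomalies ⇒ Δg_obs + (0.3086 − 0.04193ρ)·Δh = 0
0.3086 − 0.04193ρ = −Δg_obs/Δh = 0.23137
ρ = (0.3086 − 0.23137) / 0.04193 = 1.84 g/cm³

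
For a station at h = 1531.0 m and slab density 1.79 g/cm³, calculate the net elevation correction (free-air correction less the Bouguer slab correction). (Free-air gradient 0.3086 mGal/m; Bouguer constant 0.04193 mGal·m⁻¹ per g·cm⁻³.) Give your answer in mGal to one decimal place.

357.6

Combined gradient = 0.3086 − 0.04193 × 1.79 = 0.2335453 mGal/m
Combined elevation correction = 0.2335453 × 1531.0 = 357.6 mGal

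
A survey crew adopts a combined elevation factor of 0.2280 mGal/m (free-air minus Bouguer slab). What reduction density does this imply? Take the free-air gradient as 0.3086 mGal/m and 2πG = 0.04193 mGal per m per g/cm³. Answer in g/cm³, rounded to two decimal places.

1.92

0.2280 = 0.3086 − 0.04193 × ρ
ρ = (0.3086 − 0.2280) / 0.04193 = 1.92 g/cm³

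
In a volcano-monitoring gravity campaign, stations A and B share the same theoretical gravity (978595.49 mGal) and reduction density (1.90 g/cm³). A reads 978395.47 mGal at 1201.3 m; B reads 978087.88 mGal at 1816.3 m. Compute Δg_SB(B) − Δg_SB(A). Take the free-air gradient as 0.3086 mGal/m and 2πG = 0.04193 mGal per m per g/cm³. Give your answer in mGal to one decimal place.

Δg_SB(A) = 978395.47 − 978595.49 + 0.3086×1201.3 − 0.04193×1.90×1201.3 = 75.00 mGal
Δg_SB(B) = 978087.88 − 978595.49 + 0.3086×1816.3 − 0.04193×1.90×1816.3 = -91.80 mGal
Difference = -91.80 − (75.00) = -166.80 mGal

-166.8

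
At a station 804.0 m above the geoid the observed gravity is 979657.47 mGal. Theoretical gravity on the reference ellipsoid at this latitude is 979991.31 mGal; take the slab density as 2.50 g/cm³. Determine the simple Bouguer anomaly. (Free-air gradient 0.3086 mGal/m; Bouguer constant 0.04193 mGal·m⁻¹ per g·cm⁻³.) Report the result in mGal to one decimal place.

-170.0

Free-air correction = 0.3086 × 804.0 = 248.11 mGal
Free-air anomaly = 979657.47 − 979991.31 + (248.11) = -85.73 mGal
Bouguer slab correction = 0.04193 × 2.50 × 804.0 = 84.28 mGal
Simple Bouguer anomaly = -85.73 − (84.28) = -170.01 mGal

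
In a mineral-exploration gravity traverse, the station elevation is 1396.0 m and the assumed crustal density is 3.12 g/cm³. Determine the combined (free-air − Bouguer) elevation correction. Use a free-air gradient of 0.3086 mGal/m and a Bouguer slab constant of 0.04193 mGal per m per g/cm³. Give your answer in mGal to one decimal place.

Combined gradient = 0.3086 − 0.04193 × 3.12 = 0.1777784 mGal/m
Combined elevation correction = 0.1777784 × 1396.0 = 248.2 mGal

248.2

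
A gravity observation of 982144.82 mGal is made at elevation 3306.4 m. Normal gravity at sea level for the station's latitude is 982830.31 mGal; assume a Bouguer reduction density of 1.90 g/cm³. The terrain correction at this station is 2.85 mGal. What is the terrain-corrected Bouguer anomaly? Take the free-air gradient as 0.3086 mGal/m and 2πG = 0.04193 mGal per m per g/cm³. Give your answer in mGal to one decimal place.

74.3

Free-air correction = 0.3086 × 3306.4 = 1020.36 mGal
Free-air anomaly = 982144.82 − 982830.31 + (1020.36) = 334.87 mGal
Bouguer slab correction = 0.04193 × 1.90 × 3306.4 = 263.41 mGal
Simple Bouguer anomaly = 334.87 − (263.41) = 71.46 mGal
Complete Bouguer anomaly = 71.46 + 2.85 = 74.31 mGal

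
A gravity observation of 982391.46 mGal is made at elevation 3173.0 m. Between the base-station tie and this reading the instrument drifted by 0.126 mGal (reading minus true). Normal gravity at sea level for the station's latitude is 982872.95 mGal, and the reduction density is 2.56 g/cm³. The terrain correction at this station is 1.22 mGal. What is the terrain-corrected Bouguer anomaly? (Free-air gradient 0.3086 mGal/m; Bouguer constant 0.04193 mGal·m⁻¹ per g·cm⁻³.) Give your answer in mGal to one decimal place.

Drift-corrected reading = 982391.46 − (0.126) = 982391.334 mGal
Free-air correction = 0.3086 × 3173.0 = 979.19 mGal
Free-air anomaly = 982391.334 − 982872.95 + (979.19) = 497.574 mGal
Bouguer slab correction = 0.04193 × 2.56 × 3173.0 = 340.59 mGal
Simple Bouguer anomaly = 497.574 − (340.59) = 156.984 mGal
Complete Bouguer anomaly = 156.984 + 1.22 = 158.204 mGal

158.2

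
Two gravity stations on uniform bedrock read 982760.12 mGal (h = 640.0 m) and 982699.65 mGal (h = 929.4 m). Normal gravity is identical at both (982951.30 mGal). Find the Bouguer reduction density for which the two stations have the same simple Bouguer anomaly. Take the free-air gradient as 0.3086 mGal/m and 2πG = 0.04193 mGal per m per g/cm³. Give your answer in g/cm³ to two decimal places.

Δg_obs = 982699.65 − 982760.12 = -60.47 mGal over Δh = 929.4 − 640.0 = 289.4 m
Equal Bouguer anomalies ⇒ Δg_obs + (0.3086 − 0.04193ρ)·Δh = 0
0.3086 − 0.04193ρ = −Δg_obs/Δh = 0.20895
ρ = (0.3086 − 0.20895) / 0.04193 = 2.38 g/cm³

2.38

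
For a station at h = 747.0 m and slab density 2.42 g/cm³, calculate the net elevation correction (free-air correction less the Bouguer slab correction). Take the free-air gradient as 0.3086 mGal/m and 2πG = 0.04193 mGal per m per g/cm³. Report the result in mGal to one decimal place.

154.7

Combined gradient = 0.3086 − 0.04193 × 2.42 = 0.2071294 mGal/m
Combined elevation correction = 0.2071294 × 747.0 = 154.7 mGal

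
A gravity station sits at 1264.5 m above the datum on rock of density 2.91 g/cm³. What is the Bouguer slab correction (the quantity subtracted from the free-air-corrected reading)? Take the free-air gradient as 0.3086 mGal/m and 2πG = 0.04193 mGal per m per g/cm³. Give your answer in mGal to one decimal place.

154.3

Bouguer slab correction = 0.04193 × 2.91 × 1264.5 = 154.3 mGal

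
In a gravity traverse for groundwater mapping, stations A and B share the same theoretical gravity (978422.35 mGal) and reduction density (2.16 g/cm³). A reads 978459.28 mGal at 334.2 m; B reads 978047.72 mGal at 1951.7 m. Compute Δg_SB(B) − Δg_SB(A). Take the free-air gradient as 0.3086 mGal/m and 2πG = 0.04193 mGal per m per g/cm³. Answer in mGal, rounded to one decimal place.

Δg_SB(A) = 978459.28 − 978422.35 + 0.3086×334.2 − 0.04193×2.16×334.2 = 109.80 mGal
Δg_SB(B) = 978047.72 − 978422.35 + 0.3086×1951.7 − 0.04193×2.16×1951.7 = 50.90 mGal
Difference = 50.90 − (109.80) = -58.90 mGal

-58.9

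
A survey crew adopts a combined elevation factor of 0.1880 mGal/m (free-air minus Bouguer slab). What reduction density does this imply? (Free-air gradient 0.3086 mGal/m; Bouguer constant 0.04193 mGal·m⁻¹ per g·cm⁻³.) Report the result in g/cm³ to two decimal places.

0.1880 = 0.3086 − 0.04193 × ρ
ρ = (0.3086 − 0.1880) / 0.04193 = 2.88 g/cm³

2.88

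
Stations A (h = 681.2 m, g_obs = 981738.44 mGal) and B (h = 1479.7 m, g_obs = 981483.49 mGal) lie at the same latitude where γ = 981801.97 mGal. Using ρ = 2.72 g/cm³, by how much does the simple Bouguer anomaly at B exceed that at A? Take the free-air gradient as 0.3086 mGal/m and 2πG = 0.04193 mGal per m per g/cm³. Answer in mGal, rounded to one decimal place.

-99.6

Δg_SB(A) = 981738.44 − 981801.97 + 0.3086×681.2 − 0.04193×2.72×681.2 = 69.00 mGal
Δg_SB(B) = 981483.49 − 981801.97 + 0.3086×1479.7 − 0.04193×2.72×1479.7 = -30.60 mGal
Difference = -30.60 − (69.00) = -99.60 mGal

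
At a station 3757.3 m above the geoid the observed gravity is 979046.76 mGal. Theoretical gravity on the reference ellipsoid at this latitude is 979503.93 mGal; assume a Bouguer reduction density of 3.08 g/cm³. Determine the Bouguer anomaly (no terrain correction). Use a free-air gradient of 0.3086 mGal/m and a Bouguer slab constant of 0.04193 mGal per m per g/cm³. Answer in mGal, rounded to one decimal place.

Free-air correction = 0.3086 × 3757.3 = 1159.50 mGal
Free-air anomaly = 979046.76 − 979503.93 + (1159.50) = 702.33 mGal
Bouguer slab correction = 0.04193 × 3.08 × 3757.3 = 485.23 mGal
Simple Bouguer anomaly = 702.33 − (485.23) = 217.10 mGal

217.1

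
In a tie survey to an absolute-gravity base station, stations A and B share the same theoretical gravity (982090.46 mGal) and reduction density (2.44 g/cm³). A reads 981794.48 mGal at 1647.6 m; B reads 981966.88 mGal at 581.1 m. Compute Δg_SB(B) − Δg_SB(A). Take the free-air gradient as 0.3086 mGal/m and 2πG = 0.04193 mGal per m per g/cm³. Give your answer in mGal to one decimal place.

-47.6

Δg_SB(A) = 981794.48 − 982090.46 + 0.3086×1647.6 − 0.04193×2.44×1647.6 = 43.90 mGal
Δg_SB(B) = 981966.88 − 982090.46 + 0.3086×581.1 − 0.04193×2.44×581.1 = -3.70 mGal
Difference = -3.70 − (43.90) = -47.60 mGal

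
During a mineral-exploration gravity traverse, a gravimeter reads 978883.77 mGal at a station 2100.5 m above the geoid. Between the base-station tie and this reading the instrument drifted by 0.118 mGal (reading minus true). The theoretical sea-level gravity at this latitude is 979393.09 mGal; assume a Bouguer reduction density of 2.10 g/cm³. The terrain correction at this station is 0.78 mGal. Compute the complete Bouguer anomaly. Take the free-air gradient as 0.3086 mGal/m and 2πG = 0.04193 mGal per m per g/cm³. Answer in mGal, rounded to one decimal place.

-45.4

Drift-corrected reading = 978883.77 − (0.118) = 978883.652 mGal
Free-air correction = 0.3086 × 2100.5 = 648.21 mGal
Free-air anomaly = 978883.652 − 979393.09 + (648.21) = 138.772 mGal
Bouguer slab correction = 0.04193 × 2.10 × 2100.5 = 184.96 mGal
Simple Bouguer anomaly = 138.772 − (184.96) = -46.188 mGal
Complete Bouguer anomaly = -46.188 + 0.78 = -45.408 mGal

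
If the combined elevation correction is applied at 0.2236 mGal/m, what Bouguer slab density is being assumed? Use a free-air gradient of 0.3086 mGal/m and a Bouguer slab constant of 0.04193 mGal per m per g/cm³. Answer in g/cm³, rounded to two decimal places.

2.03

0.2236 = 0.3086 − 0.04193 × ρ
ρ = (0.3086 − 0.2236) / 0.04193 = 2.03 g/cm³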